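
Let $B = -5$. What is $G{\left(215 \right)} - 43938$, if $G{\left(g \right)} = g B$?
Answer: $-45013$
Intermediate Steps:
$G{\left(g \right)} = - 5 g$ ($G{\left(g \right)} = g \left(-5\right) = - 5 g$)
$G{\left(215 \right)} - 43938 = \left(-5\right) 215 - 43938 = -1075 - 43938 = -45013$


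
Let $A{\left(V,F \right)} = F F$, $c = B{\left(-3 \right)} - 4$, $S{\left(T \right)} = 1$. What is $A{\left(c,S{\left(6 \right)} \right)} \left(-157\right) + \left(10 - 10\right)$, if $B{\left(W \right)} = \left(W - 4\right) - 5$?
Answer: $-157$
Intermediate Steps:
$B{\left(W \right)} = -9 + W$ ($B{\left(W \right)} = \left(W - 4\right) - 5 = \left(-4 + W\right) - 5 = -9 + W$)
$c = -16$ ($c = \left(-9 - 3\right) - 4 = -12 - 4 = -16$)
$A{\left(V,F \right)} = F^{2}$
$A{\left(c,S{\left(6 \right)} \right)} \left(-157\right) + \left(10 - 10\right) = 1^{2} \left(-157\right) + \left(10 - 10\right) = 1 \left(-157\right) + \left(10 - 10\right) = -157 + 0 = -157$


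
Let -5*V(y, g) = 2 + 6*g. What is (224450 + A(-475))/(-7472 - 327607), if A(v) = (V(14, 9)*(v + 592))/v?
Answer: -533075302/795812625 ≈ -0.66985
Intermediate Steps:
V(y, g) = -2/5 - 6*g/5 (V(y, g) = -(2 + 6*g)/5 = -2/5 - 6*g/5)
A(v) = (-33152/5 - 56*v/5)/v (A(v) = ((-2/5 - 6/5*9)*(v + 592))/v = ((-2/5 - 54/5)*(592 + v))/v = (-56*(592 + v)/5)/v = (-33152/5 - 56*v/5)/v)
(224450 + A(-475))/(-7472 - 327607) = (224450 + (56/5)*(-592 - 1*(-475))/(-475))/(-7472 - 327607) = (224450 + (56/5)*(-1/475)*(-592 + 475))/(-335079) = (224450 + (56/5)*(-1/475)*(-117))*(-1/335079) = (224450 + 6552/2375)*(-1/335079) = (533075302/2375)*(-1/335079) = -533075302/795812625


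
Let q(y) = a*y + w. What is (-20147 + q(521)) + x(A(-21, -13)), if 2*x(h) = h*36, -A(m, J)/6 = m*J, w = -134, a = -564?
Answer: -343609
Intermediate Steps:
q(y) = -134 - 564*y (q(y) = -564*y - 134 = -134 - 564*y)
A(m, J) = -6*J*m (A(m, J) = -6*m*J = -6*J*m)
x(h) = 18*h (x(h) = (h*36)/2 = (36*h)/2 = 18*h)
(-20147 + q(521)) + x(A(-21, -13)) = (-20147 + (-134 - 564*521)) + 18*(-6*(-13)*(-21)) = (-20147 + (-134 - 293844)) + 18*(-1638) = (-20147 - 293978) - 29484 = -314125 - 29484 = -343609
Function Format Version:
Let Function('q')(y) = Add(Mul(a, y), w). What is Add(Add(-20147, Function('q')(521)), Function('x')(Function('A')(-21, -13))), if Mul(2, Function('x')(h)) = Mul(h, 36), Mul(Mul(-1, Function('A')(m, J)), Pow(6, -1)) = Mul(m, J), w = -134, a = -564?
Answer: -343609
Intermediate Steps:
Function('q')(y) = Add(-134, Mul(-564, y)) (Function('q')(y) = Add(Mul(-564, y), -134) = Add(-134, Mul(-564, y)))
Function('A')(m, J) = Mul(-6, J, m) (Function('A')(m, J) = Mul(-6, Mul(m, J)) = Mul(-6, Mul(J, m)) = Mul(-6, J, m))
Function('x')(h) = Mul(18, h) (Function('x')(h) = Mul(Rational(1, 2), Mul(h, 36)) = Mul(Rational(1, 2), Mul(36, h)) = Mul(18, h))
Add(Add(-20147, Function('q')(521)), Function('x')(Function('A')(-21, -13))) = Add(Add(-20147, Add(-134, Mul(-564, 521))), Mul(18, Mul(-6, -13, -21))) = Add(Add(-20147, Add(-134, -293844)), Mul(18, -1638)) = Add(Add(-20147, -293978), -29484) = Add(-314125, -29484) = -343609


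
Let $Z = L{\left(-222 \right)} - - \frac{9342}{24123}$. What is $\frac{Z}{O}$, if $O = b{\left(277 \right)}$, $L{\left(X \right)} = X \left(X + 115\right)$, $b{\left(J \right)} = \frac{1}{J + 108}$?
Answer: $\frac{6685315980}{731} \approx 9.1454 \cdot 10^{6}$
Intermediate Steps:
$b{\left(J \right)} = \frac{1}{108 + J}$
$L{\left(X \right)} = X \left(115 + X\right)$
$O = \frac{1}{385}$ ($O = \frac{1}{108 + 277} = \frac{1}{385} \approx 0.0025974$)
$Z = \frac{191009028}{8041}$ ($Z = - 222 \left(115 - 222\right) - - \frac{9342}{24123} = \left(-222\right) \left(-107\right) - \left(-9342\right) \frac{1}{24123} = 23754 - - \frac{3114}{8041} = 23754 + \frac{3114}{8041} = \frac{191009028}{8041} \approx 23754.0$)
$\frac{Z}{O} = \frac{191009028 \frac{1}{\frac{1}{385}}}{8041} = \frac{191009028}{8041} \cdot 385 = \frac{6685315980}{731}$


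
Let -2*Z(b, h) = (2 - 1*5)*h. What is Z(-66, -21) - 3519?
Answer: -7101/2 ≈ -3550.5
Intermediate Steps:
Z(b, h) = 3*h/2 (Z(b, h) = -(2 - 1*5)*h/2 = -(2 - 5)*h/2 = -(-3)*h/2 = 3*h/2)
Z(-66, -21) - 3519 = (3/2)*(-21) - 3519 = -63/2 - 3519 = -7101/2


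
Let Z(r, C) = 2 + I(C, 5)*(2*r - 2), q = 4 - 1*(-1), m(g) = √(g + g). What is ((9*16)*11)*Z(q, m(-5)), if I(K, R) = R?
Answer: 66528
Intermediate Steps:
m(g) = √2*√g (m(g) = √(2*g) = √2*√g)
q = 5 (q = 4 + 1 = 5)
Z(r, C) = -8 + 10*r (Z(r, C) = 2 + 5*(2*r - 2) = 2 + 5*(-2 + 2*r) = 2 + (-10 + 10*r) = -8 + 10*r)
((9*16)*11)*Z(q, m(-5)) = ((9*16)*11)*(-8 + 10*5) = (144*11)*(-8 + 50) = 1584*42 = 66528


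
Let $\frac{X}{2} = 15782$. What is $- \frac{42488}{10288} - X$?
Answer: $- \frac{40596615}{1286} \approx -31568.0$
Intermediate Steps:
$X = 31564$ ($X = 2 \cdot 15782 = 31564$)
$- \frac{42488}{10288} - X = - \frac{42488}{10288} - 31564 = \left(-42488\right) \frac{1}{10288} - 31564 = - \frac{5311}{1286} - 31564 = - \frac{40596615}{1286}$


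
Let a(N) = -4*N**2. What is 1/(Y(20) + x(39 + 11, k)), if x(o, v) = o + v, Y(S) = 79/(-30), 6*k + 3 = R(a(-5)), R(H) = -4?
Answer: 5/231 ≈ 0.021645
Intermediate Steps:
k = -7/6 (k = -1/2 + (1/6)*(-4) = -1/2 - 2/3 = -7/6 ≈ -1.1667)
Y(S) = -79/30 (Y(S) = 79*(-1/30) = -79/30)
1/(Y(20) + x(39 + 11, k)) = 1/(-79/30 + ((39 + 11) - 7/6)) = 1/(-79/30 + (50 - 7/6)) = 1/(-79/30 + 293/6) = 1/(231/5) = 5/231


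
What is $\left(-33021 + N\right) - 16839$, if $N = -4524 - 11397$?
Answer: $-65781$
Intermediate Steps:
$N = -15921$
$\left(-33021 + N\right) - 16839 = \left(-33021 - 15921\right) - 16839 = -48942 - 16839 = -65781$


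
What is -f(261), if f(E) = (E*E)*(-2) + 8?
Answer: 136234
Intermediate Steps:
f(E) = 8 - 2*E**2 (f(E) = E**2*(-2) + 8 = -2*E**2 + 8 = 8 - 2*E**2)
-f(261) = -(8 - 2*261**2) = -(8 - 2*68121) = -(8 - 136242) = -1*(-136234) = 136234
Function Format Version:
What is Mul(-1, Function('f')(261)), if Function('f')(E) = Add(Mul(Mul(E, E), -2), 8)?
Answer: 136234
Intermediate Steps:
Function('f')(E) = Add(8, Mul(-2, Pow(E, 2))) (Function('f')(E) = Add(Mul(Pow(E, 2), -2), 8) = Add(Mul(-2, Pow(E, 2)), 8) = Add(8, Mul(-2, Pow(E, 2))))
Mul(-1, Function('f')(261)) = Mul(-1, Add(8, Mul(-2, Pow(261, 2)))) = Mul(-1, Add(8, Mul(-2, 68121))) = Mul(-1, Add(8, -136242)) = Mul(-1, -136234) = 136234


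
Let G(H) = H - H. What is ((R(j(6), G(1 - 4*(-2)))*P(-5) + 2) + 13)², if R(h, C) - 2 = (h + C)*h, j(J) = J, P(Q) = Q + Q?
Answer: 133225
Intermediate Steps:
G(H) = 0
P(Q) = 2*Q
R(h, C) = 2 + h*(C + h) (R(h, C) = 2 + (h + C)*h = 2 + (C + h)*h = 2 + h*(C + h))
((R(j(6), G(1 - 4*(-2)))*P(-5) + 2) + 13)² = (((2 + 6² + 0*6)*(2*(-5)) + 2) + 13)² = (((2 + 36 + 0)*(-10) + 2) + 13)² = ((38*(-10) + 2) + 13)² = ((-380 + 2) + 13)² = (-378 + 13)² = (-365)² = 133225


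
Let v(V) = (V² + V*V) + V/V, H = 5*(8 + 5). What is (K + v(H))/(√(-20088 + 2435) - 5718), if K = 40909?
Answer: -282240480/32713177 - 49360*I*√17653/32713177 ≈ -8.6277 - 0.20048*I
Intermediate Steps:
H = 65 (H = 5*13 = 65)
v(V) = 1 + 2*V² (v(V) = (V² + V²) + 1 = 2*V² + 1 = 1 + 2*V²)
(K + v(H))/(√(-20088 + 2435) - 5718) = (40909 + (1 + 2*65²))/(√(-20088 + 2435) - 5718) = (40909 + (1 + 2*4225))/(√(-17653) - 5718) = (40909 + (1 + 8450))/(I*√17653 - 5718) = (40909 + 8451)/(-5718 + I*√17653) = 49360/(-5718 + I*√17653)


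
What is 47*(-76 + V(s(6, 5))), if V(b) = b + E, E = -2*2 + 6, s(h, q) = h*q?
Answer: -2068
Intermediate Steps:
E = 2 (E = -4 + 6 = 2)
V(b) = 2 + b (V(b) = b + 2 = 2 + b)
47*(-76 + V(s(6, 5))) = 47*(-76 + (2 + 6*5)) = 47*(-76 + (2 + 30)) = 47*(-76 + 32) = 47*(-44) = -2068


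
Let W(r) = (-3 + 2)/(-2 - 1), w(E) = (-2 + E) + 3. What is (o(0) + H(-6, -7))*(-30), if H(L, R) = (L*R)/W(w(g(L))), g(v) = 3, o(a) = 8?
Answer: -4020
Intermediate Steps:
w(E) = 1 + E
W(r) = ⅓ (W(r) = -1/(-3) = -1*(-⅓) = ⅓)
H(L, R) = 3*L*R (H(L, R) = (L*R)/(⅓) = (L*R)*3 = 3*L*R)
(o(0) + H(-6, -7))*(-30) = (8 + 3*(-6)*(-7))*(-30) = (8 + 126)*(-30) = 134*(-30) = -4020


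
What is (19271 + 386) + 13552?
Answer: 33209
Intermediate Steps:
(19271 + 386) + 13552 = 19657 + 13552 = 33209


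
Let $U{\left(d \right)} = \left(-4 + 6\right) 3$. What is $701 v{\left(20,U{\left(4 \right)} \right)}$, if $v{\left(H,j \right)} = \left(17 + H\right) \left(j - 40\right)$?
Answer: $-881858$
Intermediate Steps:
$U{\left(d \right)} = 6$ ($U{\left(d \right)} = 2 \cdot 3 = 6$)
$v{\left(H,j \right)} = \left(-40 + j\right) \left(17 + H\right)$ ($v{\left(H,j \right)} = \left(17 + H\right) \left(-40 + j\right) = \left(-40 + j\right) \left(17 + H\right)$)
$701 v{\left(20,U{\left(4 \right)} \right)} = 701 \left(-680 - 800 + 17 \cdot 6 + 20 \cdot 6\right) = 701 \left(-680 - 800 + 102 + 120\right) = 701 \left(-1258\right) = -881858$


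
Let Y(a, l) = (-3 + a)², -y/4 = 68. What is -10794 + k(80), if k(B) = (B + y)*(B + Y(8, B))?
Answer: -30954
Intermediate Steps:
y = -272 (y = -4*68 = -272)
k(B) = (-272 + B)*(25 + B) (k(B) = (B - 272)*(B + (-3 + 8)²) = (-272 + B)*(B + 5²) = (-272 + B)*(B + 25) = (-272 + B)*(25 + B))
-10794 + k(80) = -10794 + (-6800 + 80² - 247*80) = -10794 + (-6800 + 6400 - 19760) = -10794 - 20160 = -30954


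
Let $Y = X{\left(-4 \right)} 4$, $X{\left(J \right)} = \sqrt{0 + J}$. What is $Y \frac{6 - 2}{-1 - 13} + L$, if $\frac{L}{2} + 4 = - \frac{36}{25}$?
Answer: $- \frac{272}{25} - \frac{16 i}{7} \approx -10.88 - 2.2857 i$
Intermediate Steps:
$X{\left(J \right)} = \sqrt{J}$
$Y = 8 i$ ($Y = \sqrt{-4} \cdot 4 = 2 i 4 = 8 i \approx 8.0 i$)
$L = - \frac{272}{25}$ ($L = -8 + 2 \left(- \frac{36}{25}\right) = -8 - \frac{72}{25} = - \frac{272}{25} \approx -10.88$)
$Y \frac{6 - 2}{-1 - 13} + L = 8 i \frac{6 - 2}{-1 - 13} - \frac{272}{25} = 8 i \frac{4}{-14} - \frac{272}{25} = 8 i 4 \left(- \frac{1}{14}\right) - \frac{272}{25} = 8 i \left(- \frac{2}{7}\right) - \frac{272}{25} = - \frac{16 i}{7} - \frac{272}{25} = - \frac{272}{25} - \frac{16 i}{7}$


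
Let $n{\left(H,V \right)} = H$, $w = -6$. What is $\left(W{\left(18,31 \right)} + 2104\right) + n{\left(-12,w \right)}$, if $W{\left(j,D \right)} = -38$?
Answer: $2054$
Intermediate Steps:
$\left(W{\left(18,31 \right)} + 2104\right) + n{\left(-12,w \right)} = \left(-38 + 2104\right) - 12 = 2066 - 12 = 2054$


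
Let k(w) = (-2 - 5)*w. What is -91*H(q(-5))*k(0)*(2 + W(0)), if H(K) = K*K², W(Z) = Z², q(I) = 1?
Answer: 0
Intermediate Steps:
H(K) = K³
k(w) = -7*w
-91*H(q(-5))*k(0)*(2 + W(0)) = -91*1³*(-7*0)*(2 + 0²) = -91*1*0*(2 + 0) = -0*2 = -91*0 = 0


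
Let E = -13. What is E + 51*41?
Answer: 2078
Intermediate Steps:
E + 51*41 = -13 + 51*41 = -13 + 2091 = 2078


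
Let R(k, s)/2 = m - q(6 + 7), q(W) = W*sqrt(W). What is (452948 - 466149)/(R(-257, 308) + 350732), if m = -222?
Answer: -1156037972/30675418539 - 171613*sqrt(13)/61350837078 ≈ -0.037696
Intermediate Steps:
q(W) = W**(3/2)
R(k, s) = -444 - 26*sqrt(13) (R(k, s) = 2*(-222 - (6 + 7)**(3/2)) = 2*(-222 - 13**(3/2)) = 2*(-222 - 13*sqrt(13)) = -444 - 26*sqrt(13))
(452948 - 466149)/(R(-257, 308) + 350732) = (452948 - 466149)/((-444 - 26*sqrt(13)) + 350732) = -13201/(350288 - 26*sqrt(13))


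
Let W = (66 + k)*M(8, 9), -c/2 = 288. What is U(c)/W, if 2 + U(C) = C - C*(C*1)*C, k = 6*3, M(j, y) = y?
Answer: 95551199/378 ≈ 2.5278e+5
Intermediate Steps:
c = -576 (c = -2*288 = -576)
k = 18
U(C) = -2 + C - C³ (U(C) = -2 + (C - C*(C*1)*C) = -2 + (C - C*C*C) = -2 + (C - C²*C) = -2 + (C - C³) = -2 + C - C³)
W = 756 (W = (66 + 18)*9 = 84*9 = 756)
U(c)/W = (-2 - 576 - 1*(-576)³)/756 = (-2 - 576 - 1*(-191102976))*(1/756) = (-2 - 576 + 191102976)*(1/756) = 191102398*(1/756) = 95551199/378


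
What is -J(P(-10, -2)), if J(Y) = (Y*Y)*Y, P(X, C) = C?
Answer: 8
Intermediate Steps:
J(Y) = Y**3 (J(Y) = Y**2*Y = Y**3)
-J(P(-10, -2)) = -1*(-2)**3 = -1*(-8) = 8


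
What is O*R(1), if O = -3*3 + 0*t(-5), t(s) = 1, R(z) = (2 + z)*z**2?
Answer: -27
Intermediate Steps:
R(z) = z**2*(2 + z)
O = -9 (O = -3*3 + 0*1 = -9 + 0 = -9)
O*R(1) = -9*1**2*(2 + 1) = -9*3 = -27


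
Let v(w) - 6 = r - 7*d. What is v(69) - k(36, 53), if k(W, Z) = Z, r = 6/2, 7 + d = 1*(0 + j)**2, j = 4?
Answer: -107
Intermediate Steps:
d = 9 (d = -7 + 1*(0 + 4)**2 = -7 + 1*4**2 = -7 + 1*16 = -7 + 16 = 9)
r = 3 (r = 6*(1/2) = 3)
v(w) = -54 (v(w) = 6 + (3 - 7*9) = 6 + (3 - 63) = 6 - 60 = -54)
v(69) - k(36, 53) = -54 - 1*53 = -54 - 53 = -107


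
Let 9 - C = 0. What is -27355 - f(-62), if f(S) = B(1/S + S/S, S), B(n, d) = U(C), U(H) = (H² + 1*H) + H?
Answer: -27454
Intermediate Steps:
C = 9 (C = 9 - 1*0 = 9 + 0 = 9)
U(H) = H² + 2*H (U(H) = (H² + H) + H = (H + H²) + H = H² + 2*H)
B(n, d) = 99 (B(n, d) = 9*(2 + 9) = 9*11 = 99)
f(S) = 99
-27355 - f(-62) = -27355 - 1*99 = -27355 - 99 = -27454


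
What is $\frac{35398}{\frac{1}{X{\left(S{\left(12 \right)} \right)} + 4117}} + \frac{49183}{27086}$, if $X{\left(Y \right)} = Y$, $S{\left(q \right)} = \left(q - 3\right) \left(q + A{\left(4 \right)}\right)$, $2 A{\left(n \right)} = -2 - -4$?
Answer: $\frac{4059517874535}{27086} \approx 1.4988 \cdot 10^{8}$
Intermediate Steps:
$A{\left(n \right)} = 1$ ($A{\left(n \right)} = \frac{-2 - -4}{2} = \frac{-2 + 4}{2} = \frac{1}{2} \cdot 2 = 1$)
$S{\left(q \right)} = \left(1 + q\right) \left(-3 + q\right)$ ($S{\left(q \right)} = \left(q - 3\right) \left(q + 1\right) = \left(-3 + q\right) \left(1 + q\right) = \left(1 + q\right) \left(-3 + q\right)$)
$\frac{35398}{\frac{1}{X{\left(S{\left(12 \right)} \right)} + 4117}} + \frac{49183}{27086} = \frac{35398}{\frac{1}{\left(-3 + 12^{2} - 24\right) + 4117}} + \frac{49183}{27086} = \frac{35398}{\frac{1}{\left(-3 + 144 - 24\right) + 4117}} + 49183 \cdot \frac{1}{27086} = \frac{35398}{\frac{1}{117 + 4117}} + \frac{49183}{27086} = \frac{35398}{\frac{1}{4234}} + \frac{49183}{27086} = 35398 \frac{1}{\frac{1}{4234}} + \frac{49183}{27086} = 35398 \cdot 4234 + \frac{49183}{27086} = 149875132 + \frac{49183}{27086} = \frac{4059517874535}{27086}$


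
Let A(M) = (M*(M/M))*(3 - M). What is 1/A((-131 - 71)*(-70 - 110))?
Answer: -1/1321940520 ≈ -7.5646e-10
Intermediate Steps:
A(M) = M*(3 - M) (A(M) = (M*1)*(3 - M) = M*(3 - M))
1/A((-131 - 71)*(-70 - 110)) = 1/(((-131 - 71)*(-70 - 110))*(3 - (-131 - 71)*(-70 - 110))) = 1/((-202*(-180))*(3 - (-202)*(-180))) = 1/(36360*(3 - 1*36360)) = 1/(36360*(3 - 36360)) = 1/(36360*(-36357)) = 1/(-1321940520) = -1/1321940520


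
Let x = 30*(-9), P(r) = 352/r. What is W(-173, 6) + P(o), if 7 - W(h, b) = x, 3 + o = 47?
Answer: 285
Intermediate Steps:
o = 44 (o = -3 + 47 = 44)
x = -270
W(h, b) = 277 (W(h, b) = 7 - 1*(-270) = 7 + 270 = 277)
W(-173, 6) + P(o) = 277 + 352/44 = 277 + 352*(1/44) = 277 + 8 = 285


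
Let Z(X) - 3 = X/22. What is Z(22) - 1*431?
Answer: -427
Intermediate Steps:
Z(X) = 3 + X/22
Z(22) - 1*431 = (3 + (1/22)*22) - 1*431 = (3 + 1) - 431 = 4 - 431 = -427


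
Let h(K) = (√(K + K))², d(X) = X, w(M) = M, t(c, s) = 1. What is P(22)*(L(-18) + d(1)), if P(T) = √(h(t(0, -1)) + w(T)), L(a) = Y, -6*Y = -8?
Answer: 14*√6/3 ≈ 11.431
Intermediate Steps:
Y = 4/3 (Y = -⅙*(-8) = 4/3 ≈ 1.3333)
L(a) = 4/3
h(K) = 2*K (h(K) = (√(2*K))² = (√2*√K)² = 2*K)
P(T) = √(2 + T) (P(T) = √(2*1 + T) = √(2 + T))
P(22)*(L(-18) + d(1)) = √(2 + 22)*(4/3 + 1) = √24*(7/3) = (2*√6)*(7/3) = 14*√6/3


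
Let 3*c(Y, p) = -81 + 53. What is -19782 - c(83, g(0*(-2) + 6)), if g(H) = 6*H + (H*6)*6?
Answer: -59318/3 ≈ -19773.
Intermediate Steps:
g(H) = 42*H (g(H) = 6*H + (6*H)*6 = 6*H + 36*H = 42*H)
c(Y, p) = -28/3 (c(Y, p) = (-81 + 53)/3 = (⅓)*(-28) = -28/3)
-19782 - c(83, g(0*(-2) + 6)) = -19782 - 1*(-28/3) = -19782 + 28/3 = -59318/3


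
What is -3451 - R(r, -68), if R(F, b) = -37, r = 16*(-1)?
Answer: -3414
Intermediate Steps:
r = -16
-3451 - R(r, -68) = -3451 - 1*(-37) = -3451 + 37 = -3414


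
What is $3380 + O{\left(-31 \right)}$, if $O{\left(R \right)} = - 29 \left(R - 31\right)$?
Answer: $5178$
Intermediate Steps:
$O{\left(R \right)} = 899 - 29 R$ ($O{\left(R \right)} = - 29 \left(-31 + R\right) = 899 - 29 R$)
$3380 + O{\left(-31 \right)} = 3380 + \left(899 - -899\right) = 3380 + \left(899 + 899\right) = 3380 + 1798 = 5178$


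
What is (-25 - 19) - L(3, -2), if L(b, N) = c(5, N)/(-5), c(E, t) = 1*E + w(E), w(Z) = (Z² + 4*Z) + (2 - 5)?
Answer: -173/5 ≈ -34.600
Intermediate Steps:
w(Z) = -3 + Z² + 4*Z (w(Z) = (Z² + 4*Z) - 3 = -3 + Z² + 4*Z)
c(E, t) = -3 + E² + 5*E (c(E, t) = 1*E + (-3 + E² + 4*E) = E + (-3 + E² + 4*E) = -3 + E² + 5*E)
L(b, N) = -47/5 (L(b, N) = (-3 + 5² + 5*5)/(-5) = (-3 + 25 + 25)*(-⅕) = 47*(-⅕) = -47/5)
(-25 - 19) - L(3, -2) = (-25 - 19) - 1*(-47/5) = -44 + 47/5 = -173/5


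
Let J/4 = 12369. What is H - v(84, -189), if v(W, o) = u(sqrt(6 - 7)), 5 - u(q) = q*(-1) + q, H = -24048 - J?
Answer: -73529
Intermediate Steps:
J = 49476 (J = 4*12369 = 49476)
H = -73524 (H = -24048 - 1*49476 = -24048 - 49476 = -73524)
u(q) = 5 (u(q) = 5 - (q*(-1) + q) = 5 - (-q + q) = 5 - 1*0 = 5 + 0 = 5)
v(W, o) = 5
H - v(84, -189) = -73524 - 1*5 = -73524 - 5 = -73529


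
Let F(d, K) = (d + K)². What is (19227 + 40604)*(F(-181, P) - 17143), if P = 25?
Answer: 430364383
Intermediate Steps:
F(d, K) = (K + d)²
(19227 + 40604)*(F(-181, P) - 17143) = (19227 + 40604)*((25 - 181)² - 17143) = 59831*((-156)² - 17143) = 59831*(24336 - 17143) = 59831*7193 = 430364383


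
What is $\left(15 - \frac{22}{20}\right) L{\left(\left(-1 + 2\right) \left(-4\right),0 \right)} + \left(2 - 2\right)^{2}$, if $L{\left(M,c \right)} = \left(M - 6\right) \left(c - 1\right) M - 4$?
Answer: $- \frac{3058}{5} \approx -611.6$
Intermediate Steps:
$L{\left(M,c \right)} = -4 + M \left(-1 + c\right) \left(-6 + M\right)$ ($L{\left(M,c \right)} = \left(-6 + M\right) \left(-1 + c\right) M - 4 = \left(-1 + c\right) \left(-6 + M\right) M - 4 = M \left(-1 + c\right) \left(-6 + M\right) - 4 = -4 + M \left(-1 + c\right) \left(-6 + M\right)$)
$\left(15 - \frac{22}{20}\right) L{\left(\left(-1 + 2\right) \left(-4\right),0 \right)} + \left(2 - 2\right)^{2} = \left(15 - \frac{22}{20}\right) \left(-4 - \left(\left(-1 + 2\right) \left(-4\right)\right)^{2} + 6 \left(-1 + 2\right) \left(-4\right) + 0 \left(\left(-1 + 2\right) \left(-4\right)\right)^{2} - 6 \left(-1 + 2\right) \left(-4\right) 0\right) + \left(2 - 2\right)^{2} = \left(15 - \frac{11}{10}\right) \left(-4 - \left(1 \left(-4\right)\right)^{2} + 6 \cdot 1 \left(-4\right) + 0 \left(1 \left(-4\right)\right)^{2} - 6 \cdot 1 \left(-4\right) 0\right) + 0^{2} = \left(15 - \frac{11}{10}\right) \left(-4 - \left(-4\right)^{2} + 6 \left(-4\right) + 0 \left(-4\right)^{2} - \left(-24\right) 0\right) + 0 = \frac{139 \left(-4 - 16 - 24 + 0 \cdot 16 + 0\right)}{10} + 0 = \frac{139 \left(-4 - 16 - 24 + 0 + 0\right)}{10} + 0 = \frac{139}{10} \left(-44\right) + 0 = - \frac{3058}{5} + 0 = - \frac{3058}{5}$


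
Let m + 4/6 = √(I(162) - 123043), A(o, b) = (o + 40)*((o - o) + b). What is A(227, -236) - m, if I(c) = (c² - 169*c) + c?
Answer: -189034/3 - I*√124015 ≈ -63011.0 - 352.16*I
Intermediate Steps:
A(o, b) = b*(40 + o) (A(o, b) = (40 + o)*(0 + b) = (40 + o)*b = b*(40 + o))
I(c) = c² - 168*c
m = -⅔ + I*√124015 (m = -⅔ + √(162*(-168 + 162) - 123043) = -⅔ + √(162*(-6) - 123043) = -⅔ + √(-972 - 123043) = -⅔ + √(-124015) = -⅔ + I*√124015 ≈ -0.66667 + 352.16*I)
A(227, -236) - m = -236*(40 + 227) - (-⅔ + I*√124015) = -236*267 + (⅔ - I*√124015) = -63012 + (⅔ - I*√124015) = -189034/3 - I*√124015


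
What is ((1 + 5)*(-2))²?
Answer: 144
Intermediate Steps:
((1 + 5)*(-2))² = (6*(-2))² = (-12)² = 144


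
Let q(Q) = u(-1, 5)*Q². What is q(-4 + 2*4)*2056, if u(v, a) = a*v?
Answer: -164480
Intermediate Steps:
q(Q) = -5*Q² (q(Q) = (5*(-1))*Q² = -5*Q²)
q(-4 + 2*4)*2056 = -5*(-4 + 2*4)²*2056 = -5*(-4 + 8)²*2056 = -5*4²*2056 = -5*16*2056 = -80*2056 = -164480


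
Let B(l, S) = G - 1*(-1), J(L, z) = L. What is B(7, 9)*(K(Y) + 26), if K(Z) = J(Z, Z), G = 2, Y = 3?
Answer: 87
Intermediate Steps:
K(Z) = Z
B(l, S) = 3 (B(l, S) = 2 - 1*(-1) = 2 + 1 = 3)
B(7, 9)*(K(Y) + 26) = 3*(3 + 26) = 3*29 = 87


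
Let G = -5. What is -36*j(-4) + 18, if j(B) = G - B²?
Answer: 774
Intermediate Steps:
j(B) = -5 - B²
-36*j(-4) + 18 = -36*(-5 - 1*(-4)²) + 18 = -36*(-5 - 1*16) + 18 = -36*(-5 - 16) + 18 = -36*(-21) + 18 = 756 + 18 = 774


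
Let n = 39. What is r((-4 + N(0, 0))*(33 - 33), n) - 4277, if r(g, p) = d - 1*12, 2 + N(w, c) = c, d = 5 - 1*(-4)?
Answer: -4280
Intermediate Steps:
d = 9 (d = 5 + 4 = 9)
N(w, c) = -2 + c
r(g, p) = -3 (r(g, p) = 9 - 1*12 = 9 - 12 = -3)
r((-4 + N(0, 0))*(33 - 33), n) - 4277 = -3 - 4277 = -4280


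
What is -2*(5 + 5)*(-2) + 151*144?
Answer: 21784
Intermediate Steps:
-2*(5 + 5)*(-2) + 151*144 = -2*10*(-2) + 21744 = -20*(-2) + 21744 = 40 + 21744 = 21784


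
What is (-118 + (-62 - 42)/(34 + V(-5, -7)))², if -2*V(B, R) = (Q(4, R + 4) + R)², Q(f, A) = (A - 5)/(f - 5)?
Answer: 65836996/4489 ≈ 14666.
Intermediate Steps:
Q(f, A) = (-5 + A)/(-5 + f)
V(B, R) = -½ (V(B, R) = -((-5 + (R + 4))/(-5 + 4) + R)²/2 = -((-5 + (4 + R))/(-1) + R)²/2 = -(-(-1 + R) + R)²/2 = -((1 - R) + R)²/2 = -½*1² = -½*1 = -½)
(-118 + (-62 - 42)/(34 + V(-5, -7)))² = (-118 + (-62 - 42)/(34 - ½))² = (-118 - 104/67/2)² = (-118 - 104*2/67)² = (-118 - 208/67)² = (-8114/67)² = 65836996/4489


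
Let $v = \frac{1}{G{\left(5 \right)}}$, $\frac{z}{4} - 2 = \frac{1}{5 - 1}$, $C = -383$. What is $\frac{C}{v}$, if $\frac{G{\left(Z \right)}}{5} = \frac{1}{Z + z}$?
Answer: $- \frac{1915}{14} \approx -136.79$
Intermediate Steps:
$z = 9$ ($z = 8 + \frac{4}{5 - 1} = 8 + \frac{4}{4} = 8 + 4 \cdot \frac{1}{4} = 8 + 1 = 9$)
$G{\left(Z \right)} = \frac{5}{9 + Z}$ ($G{\left(Z \right)} = \frac{5}{Z + 9} = \frac{5}{9 + Z}$)
$v = \frac{14}{5}$ ($v = \frac{1}{5 \frac{1}{9 + 5}} = \frac{1}{5 \cdot \frac{1}{14}} = \frac{1}{\frac{5}{14}} = \frac{14}{5} \approx 2.8$)
$\frac{C}{v} = - \frac{383}{\frac{14}{5}} = \left(-383\right) \frac{5}{14} = - \frac{1915}{14}$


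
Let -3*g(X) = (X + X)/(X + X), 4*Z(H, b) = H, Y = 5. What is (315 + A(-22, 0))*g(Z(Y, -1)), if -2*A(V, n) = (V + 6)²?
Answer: -187/3 ≈ -62.333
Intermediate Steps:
Z(H, b) = H/4
A(V, n) = -(6 + V)²/2 (A(V, n) = -(V + 6)²/2 = -(6 + V)²/2)
g(X) = -⅓ (g(X) = -(X + X)/(3*(X + X)) = -2*X/(3*(2*X)) = -2*X*1/(2*X)/3 = -⅓*1 = -⅓)
(315 + A(-22, 0))*g(Z(Y, -1)) = (315 - (6 - 22)²/2)*(-⅓) = (315 - ½*(-16)²)*(-⅓) = (315 - ½*256)*(-⅓) = (315 - 128)*(-⅓) = 187*(-⅓) = -187/3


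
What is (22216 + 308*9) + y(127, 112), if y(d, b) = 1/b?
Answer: 2798657/112 ≈ 24988.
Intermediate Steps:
(22216 + 308*9) + y(127, 112) = (22216 + 308*9) + 1/112 = (22216 + 2772) + 1/112 = 24988 + 1/112 = 2798657/112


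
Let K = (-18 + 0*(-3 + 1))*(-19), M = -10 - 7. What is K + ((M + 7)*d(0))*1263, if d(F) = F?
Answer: 342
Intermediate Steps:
M = -17
K = 342 (K = (-18 + 0*(-2))*(-19) = (-18 + 0)*(-19) = -18*(-19) = 342)
K + ((M + 7)*d(0))*1263 = 342 + ((-17 + 7)*0)*1263 = 342 - 10*0*1263 = 342 + 0*1263 = 342 + 0 = 342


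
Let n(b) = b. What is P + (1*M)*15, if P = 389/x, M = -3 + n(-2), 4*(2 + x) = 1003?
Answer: -73069/995 ≈ -73.436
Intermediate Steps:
x = 995/4 (x = -2 + (1/4)*1003 = -2 + 1003/4 = 995/4 ≈ 248.75)
M = -5 (M = -3 - 2 = -5)
P = 1556/995 (P = 389/(995/4) = 389*(4/995) = 1556/995 ≈ 1.5638)
P + (1*M)*15 = 1556/995 + (1*(-5))*15 = 1556/995 - 5*15 = 1556/995 - 75 = -73069/995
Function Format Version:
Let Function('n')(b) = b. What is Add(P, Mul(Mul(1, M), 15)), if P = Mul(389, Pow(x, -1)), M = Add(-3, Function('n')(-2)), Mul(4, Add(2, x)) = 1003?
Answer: Rational(-73069, 995) ≈ -73.436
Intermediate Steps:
x = Rational(995, 4) (x = Add(-2, Mul(Rational(1, 4), 1003)) = Add(-2, Rational(1003, 4)) = Rational(995, 4) ≈ 248.75)
M = -5 (M = Add(-3, -2) = -5)
P = Rational(1556, 995) (P = Mul(389, Pow(Rational(995, 4), -1)) = Mul(389, Rational(4, 995)) = Rational(1556, 995) ≈ 1.5638)
Add(P, Mul(Mul(1, M), 15)) = Add(Rational(1556, 995), Mul(Mul(1, -5), 15)) = Add(Rational(1556, 995), Mul(-5, 15)) = Add(Rational(1556, 995), -75) = Rational(-73069, 995)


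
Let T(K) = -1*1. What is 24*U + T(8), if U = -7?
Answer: -169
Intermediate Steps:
T(K) = -1
24*U + T(8) = 24*(-7) - 1 = -168 - 1 = -169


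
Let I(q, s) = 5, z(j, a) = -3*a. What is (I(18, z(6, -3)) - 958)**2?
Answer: 908209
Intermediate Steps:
(I(18, z(6, -3)) - 958)**2 = (5 - 958)**2 = (-953)**2 = 908209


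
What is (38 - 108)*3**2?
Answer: -630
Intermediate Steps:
(38 - 108)*3**2 = -70*9 = -630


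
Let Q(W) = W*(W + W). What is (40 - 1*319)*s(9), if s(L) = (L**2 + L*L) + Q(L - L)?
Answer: -45198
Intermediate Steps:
Q(W) = 2*W**2 (Q(W) = W*(2*W) = 2*W**2)
s(L) = 2*L**2 (s(L) = (L**2 + L*L) + 2*(L - L)**2 = (L**2 + L**2) + 2*0**2 = 2*L**2 + 2*0 = 2*L**2 + 0 = 2*L**2)
(40 - 1*319)*s(9) = (40 - 1*319)*(2*9**2) = (40 - 319)*(2*81) = -279*162 = -45198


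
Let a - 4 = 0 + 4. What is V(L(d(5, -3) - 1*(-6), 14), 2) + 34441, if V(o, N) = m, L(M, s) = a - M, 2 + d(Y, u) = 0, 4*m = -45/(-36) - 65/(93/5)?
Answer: 51247373/1488 ≈ 34440.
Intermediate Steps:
a = 8 (a = 4 + (0 + 4) = 4 + 4 = 8)
m = -835/1488 (m = (-45/(-36) - 65/(93/5))/4 = (-45*(-1/36) - 65/(93*(⅕)))/4 = (5/4 - 65/93/5)/4 = (5/4 - 65*5/93)/4 = (5/4 - 325/93)/4 = (¼)*(-835/372) = -835/1488 ≈ -0.56116)
d(Y, u) = -2 (d(Y, u) = -2 + 0 = -2)
L(M, s) = 8 - M
V(o, N) = -835/1488
V(L(d(5, -3) - 1*(-6), 14), 2) + 34441 = -835/1488 + 34441 = 51247373/1488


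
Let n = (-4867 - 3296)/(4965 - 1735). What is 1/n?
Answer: -3230/8163 ≈ -0.39569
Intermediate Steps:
n = -8163/3230 ≈ -2.5272
1/n = 1/(-8163/3230) = -3230/8163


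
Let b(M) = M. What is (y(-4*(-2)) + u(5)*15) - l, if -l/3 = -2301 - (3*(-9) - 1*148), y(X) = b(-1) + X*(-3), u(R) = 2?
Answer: -6373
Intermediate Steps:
y(X) = -1 - 3*X (y(X) = -1 + X*(-3) = -1 - 3*X)
l = 6378 (l = -3*(-2301 - (3*(-9) - 1*148)) = -3*(-2301 - (-27 - 148)) = -3*(-2301 - 1*(-175)) = -3*(-2301 + 175) = -3*(-2126) = 6378)
(y(-4*(-2)) + u(5)*15) - l = ((-1 - (-12)*(-2)) + 2*15) - 1*6378 = ((-1 - 3*8) + 30) - 6378 = ((-1 - 24) + 30) - 6378 = (-25 + 30) - 6378 = 5 - 6378 = -6373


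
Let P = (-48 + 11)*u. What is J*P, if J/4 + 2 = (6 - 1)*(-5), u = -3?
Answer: -11988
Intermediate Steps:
J = -108 (J = -8 + 4*((6 - 1)*(-5)) = -8 + 4*(5*(-5)) = -8 + 4*(-25) = -8 - 100 = -108)
P = 111 (P = (-48 + 11)*(-3) = -37*(-3) = 111)
J*P = -108*111 = -11988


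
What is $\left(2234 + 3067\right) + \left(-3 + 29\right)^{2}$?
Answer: $5977$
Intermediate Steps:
$\left(2234 + 3067\right) + \left(-3 + 29\right)^{2} = 5301 + 26^{2} = 5301 + 676 = 5977$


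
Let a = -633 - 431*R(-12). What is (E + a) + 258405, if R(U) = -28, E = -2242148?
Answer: -1972308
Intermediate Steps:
a = 11435 (a = -633 - 431*(-28) = -633 + 12068 = 11435)
(E + a) + 258405 = (-2242148 + 11435) + 258405 = -2230713 + 258405 = -1972308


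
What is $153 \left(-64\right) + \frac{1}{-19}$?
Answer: $- \frac{186049}{19} \approx -9792.0$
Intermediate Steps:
$153 \left(-64\right) + \frac{1}{-19} = -9792 - \frac{1}{19} = - \frac{186049}{19}$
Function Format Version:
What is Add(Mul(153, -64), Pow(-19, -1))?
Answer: Rational(-186049, 19) ≈ -9792.0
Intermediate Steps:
Add(Mul(153, -64), Pow(-19, -1)) = Add(-9792, Rational(-1, 19)) = Rational(-186049, 19)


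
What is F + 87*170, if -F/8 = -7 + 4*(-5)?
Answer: 15006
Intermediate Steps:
F = 216 (F = -8*(-7 + 4*(-5)) = -8*(-7 - 20) = -8*(-27) = 216)
F + 87*170 = 216 + 87*170 = 216 + 14790 = 15006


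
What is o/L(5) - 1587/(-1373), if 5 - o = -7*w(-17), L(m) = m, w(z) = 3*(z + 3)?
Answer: -388862/6865 ≈ -56.644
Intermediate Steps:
w(z) = 9 + 3*z (w(z) = 3*(3 + z) = 9 + 3*z)
o = -289 (o = 5 - (-7)*(9 + 3*(-17)) = 5 - (-7)*(9 - 51) = 5 - (-7)*(-42) = 5 - 1*294 = 5 - 294 = -289)
o/L(5) - 1587/(-1373) = -289/5 - 1587/(-1373) = -289*1/5 - 1587*(-1/1373) = -289/5 + 1587/1373 = -388862/6865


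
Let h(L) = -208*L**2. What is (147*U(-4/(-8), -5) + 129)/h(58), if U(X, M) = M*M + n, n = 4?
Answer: -549/87464 ≈ -0.0062769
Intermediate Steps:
U(X, M) = 4 + M**2 (U(X, M) = M*M + 4 = M**2 + 4 = 4 + M**2)
(147*U(-4/(-8), -5) + 129)/h(58) = (147*(4 + (-5)**2) + 129)/((-208*58**2)) = (147*(4 + 25) + 129)/((-208*3364)) = (147*29 + 129)/(-699712) = (4263 + 129)*(-1/699712) = 4392*(-1/699712) = -549/87464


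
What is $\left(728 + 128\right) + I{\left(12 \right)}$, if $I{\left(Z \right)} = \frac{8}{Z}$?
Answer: $\frac{2570}{3} \approx 856.67$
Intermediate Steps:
$\left(728 + 128\right) + I{\left(12 \right)} = \left(728 + 128\right) + \frac{8}{12} = 856 + 8 \cdot \frac{1}{12} = 856 + \frac{2}{3} = \frac{2570}{3}$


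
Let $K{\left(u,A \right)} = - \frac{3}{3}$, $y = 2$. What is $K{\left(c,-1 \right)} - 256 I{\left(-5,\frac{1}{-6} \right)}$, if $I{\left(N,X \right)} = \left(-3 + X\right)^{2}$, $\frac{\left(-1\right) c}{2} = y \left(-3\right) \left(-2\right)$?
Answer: $- \frac{23113}{9} \approx -2568.1$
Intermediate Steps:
$c = -24$ ($c = - 2 \cdot 2 \left(-3\right) \left(-2\right) = - 2 \left(\left(-6\right) \left(-2\right)\right) = \left(-2\right) 12 = -24$)
$K{\left(u,A \right)} = -1$ ($K{\left(u,A \right)} = \left(-3\right) \frac{1}{3} = -1$)
$K{\left(c,-1 \right)} - 256 I{\left(-5,\frac{1}{-6} \right)} = -1 - 256 \left(-3 + \frac{1}{-6}\right)^{2} = -1 - 256 \left(-3 - \frac{1}{6}\right)^{2} = -1 - 256 \left(- \frac{19}{6}\right)^{2} = -1 - \frac{23104}{9} = - \frac{23113}{9}$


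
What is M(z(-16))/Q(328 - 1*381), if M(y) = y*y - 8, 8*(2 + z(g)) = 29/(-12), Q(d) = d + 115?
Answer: -24887/571392 ≈ -0.043555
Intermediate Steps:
Q(d) = 115 + d
z(g) = -221/96 (z(g) = -2 + (29/(-12))/8 = -2 + (29*(-1/12))/8 = -2 + (1/8)*(-29/12) = -2 - 29/96 = -221/96)
M(y) = -8 + y**2 (M(y) = y**2 - 8 = -8 + y**2)
M(z(-16))/Q(328 - 1*381) = (-8 + (-221/96)**2)/(115 + (328 - 1*381)) = (-8 + 48841/9216)/(115 + (328 - 381)) = -24887/(9216*(115 - 53)) = -24887/9216/62 = -24887/9216*1/62 = -24887/571392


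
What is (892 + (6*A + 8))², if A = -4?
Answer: 767376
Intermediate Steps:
(892 + (6*A + 8))² = (892 + (6*(-4) + 8))² = (892 + (-24 + 8))² = (892 - 16)² = 876² = 767376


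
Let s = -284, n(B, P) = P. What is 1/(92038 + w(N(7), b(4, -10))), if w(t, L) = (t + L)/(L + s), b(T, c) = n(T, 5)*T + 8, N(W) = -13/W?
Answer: 1792/164931913 ≈ 1.0865e-5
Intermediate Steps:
b(T, c) = 8 + 5*T (b(T, c) = 5*T + 8 = 8 + 5*T)
w(t, L) = (L + t)/(-284 + L) (w(t, L) = (t + L)/(L - 284) = (L + t)/(-284 + L))
1/(92038 + w(N(7), b(4, -10))) = 1/(92038 + ((8 + 5*4) - 13/7)/(-284 + (8 + 5*4))) = 1/(92038 + ((8 + 20) - 13*⅐)/(-284 + (8 + 20))) = 1/(92038 + (28 - 13/7)/(-284 + 28)) = 1/(92038 + (183/7)/(-256)) = 1/(92038 - 1/256*183/7) = 1/(92038 - 183/1792) = 1/(164931913/1792) = 1792/164931913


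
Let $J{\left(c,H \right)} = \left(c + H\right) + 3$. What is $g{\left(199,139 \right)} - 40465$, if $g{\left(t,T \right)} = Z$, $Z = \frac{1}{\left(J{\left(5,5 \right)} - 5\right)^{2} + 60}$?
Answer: $- \frac{5017659}{124} \approx -40465.0$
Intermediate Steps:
$J{\left(c,H \right)} = 3 + H + c$ ($J{\left(c,H \right)} = \left(H + c\right) + 3 = 3 + H + c$)
$Z = \frac{1}{124}$ ($Z = \frac{1}{\left(\left(3 + 5 + 5\right) - 5\right)^{2} + 60} = \frac{1}{\left(13 - 5\right)^{2} + 60} = \frac{1}{8^{2} + 60} = \frac{1}{64 + 60} = \frac{1}{124} \approx 0.0080645$)
$g{\left(t,T \right)} = \frac{1}{124}$
$g{\left(199,139 \right)} - 40465 = \frac{1}{124} - 40465 = - \frac{5017659}{124}$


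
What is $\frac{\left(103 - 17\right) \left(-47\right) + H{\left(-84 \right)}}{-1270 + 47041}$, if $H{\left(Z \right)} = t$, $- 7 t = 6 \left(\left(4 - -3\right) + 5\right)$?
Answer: $- \frac{28366}{320397} \approx -0.088534$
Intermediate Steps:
$t = - \frac{72}{7}$ ($t = - \frac{6 \left(\left(4 - -3\right) + 5\right)}{7} = - \frac{6 \left(\left(4 + 3\right) + 5\right)}{7} = - \frac{6 \left(7 + 5\right)}{7} = - \frac{6 \cdot 12}{7} = \left(- \frac{1}{7}\right) 72 = - \frac{72}{7} \approx -10.286$)
$H{\left(Z \right)} = - \frac{72}{7}$
$\frac{\left(103 - 17\right) \left(-47\right) + H{\left(-84 \right)}}{-1270 + 47041} = \frac{\left(103 - 17\right) \left(-47\right) - \frac{72}{7}}{-1270 + 47041} = \frac{86 \left(-47\right) - \frac{72}{7}}{45771} = \left(-4042 - \frac{72}{7}\right) \frac{1}{45771} = \left(- \frac{28366}{7}\right) \frac{1}{45771} = - \frac{28366}{320397}$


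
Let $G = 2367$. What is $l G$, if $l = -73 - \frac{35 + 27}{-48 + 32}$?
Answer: $- \frac{1308951}{8} \approx -1.6362 \cdot 10^{5}$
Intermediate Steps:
$l = - \frac{553}{8}$ ($l = -73 - \frac{62}{-16} = -73 - 62 \left(- \frac{1}{16}\right) = -73 - - \frac{31}{8} = -73 + \frac{31}{8} = - \frac{553}{8} \approx -69.125$)
$l G = \left(- \frac{553}{8}\right) 2367 = - \frac{1308951}{8}$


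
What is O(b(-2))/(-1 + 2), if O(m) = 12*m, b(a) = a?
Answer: -24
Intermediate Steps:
O(b(-2))/(-1 + 2) = (12*(-2))/(-1 + 2) = -24/1 = -24*1 = -24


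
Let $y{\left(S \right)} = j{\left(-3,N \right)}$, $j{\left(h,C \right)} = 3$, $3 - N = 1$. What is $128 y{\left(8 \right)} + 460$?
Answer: $844$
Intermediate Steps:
$N = 2$ ($N = 3 - 1 = 2$)
$y{\left(S \right)} = 3$
$128 y{\left(8 \right)} + 460 = 128 \cdot 3 + 460 = 384 + 460 = 844$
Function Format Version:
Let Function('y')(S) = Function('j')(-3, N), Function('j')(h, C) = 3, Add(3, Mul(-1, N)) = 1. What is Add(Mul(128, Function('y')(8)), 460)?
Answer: 844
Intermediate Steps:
N = 2 (N = Add(3, Mul(-1, 1)) = Add(3, -1) = 2)
Function('y')(S) = 3
Add(Mul(128, Function('y')(8)), 460) = Add(Mul(128, 3), 460) = Add(384, 460) = 844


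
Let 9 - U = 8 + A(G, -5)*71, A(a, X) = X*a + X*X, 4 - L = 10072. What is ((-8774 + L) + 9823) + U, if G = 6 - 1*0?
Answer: -8663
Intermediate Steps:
L = -10068 (L = 4 - 1*10072 = 4 - 10072 = -10068)
G = 6 (G = 6 + 0 = 6)
A(a, X) = X² + X*a (A(a, X) = X*a + X² = X² + X*a)
U = 356 (U = 9 - (8 - 5*(-5 + 6)*71) = 9 - (8 - 5*1*71) = 9 - (8 - 5*71) = 9 - (8 - 355) = 9 - 1*(-347) = 9 + 347 = 356)
((-8774 + L) + 9823) + U = ((-8774 - 10068) + 9823) + 356 = (-18842 + 9823) + 356 = -9019 + 356 = -8663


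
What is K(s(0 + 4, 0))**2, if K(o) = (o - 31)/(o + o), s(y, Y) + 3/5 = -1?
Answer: 26569/256 ≈ 103.79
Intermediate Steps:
s(y, Y) = -8/5 (s(y, Y) = -3/5 - 1 = -8/5)
K(o) = (-31 + o)/(2*o) (K(o) = (-31 + o)/((2*o)) = (-31 + o)*(1/(2*o)) = (-31 + o)/(2*o))
K(s(0 + 4, 0))**2 = ((-31 - 8/5)/(2*(-8/5)))**2 = ((1/2)*(-5/8)*(-163/5))**2 = (163/16)**2 = 26569/256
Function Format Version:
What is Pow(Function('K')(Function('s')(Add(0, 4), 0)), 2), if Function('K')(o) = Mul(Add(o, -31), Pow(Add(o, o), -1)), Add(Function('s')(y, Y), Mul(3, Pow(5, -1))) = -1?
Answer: Rational(26569, 256) ≈ 103.79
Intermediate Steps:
Function('s')(y, Y) = Rational(-8, 5) (Function('s')(y, Y) = Add(Rational(-3, 5), -1) = Rational(-8, 5))
Function('K')(o) = Mul(Rational(1, 2), Pow(o, -1), Add(-31, o)) (Function('K')(o) = Mul(Add(-31, o), Pow(Mul(2, o), -1)) = Mul(Add(-31, o), Mul(Rational(1, 2), Pow(o, -1))) = Mul(Rational(1, 2), Pow(o, -1), Add(-31, o)))
Pow(Function('K')(Function('s')(Add(0, 4), 0)), 2) = Pow(Mul(Rational(1, 2), Pow(Rational(-8, 5), -1), Add(-31, Rational(-8, 5))), 2) = Pow(Mul(Rational(1, 2), Rational(-5, 8), Rational(-163, 5)), 2) = Pow(Rational(163, 16), 2) = Rational(26569, 256)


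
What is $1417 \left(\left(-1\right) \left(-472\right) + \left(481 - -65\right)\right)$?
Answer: $1442506$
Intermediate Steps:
$1417 \left(\left(-1\right) \left(-472\right) + \left(481 - -65\right)\right) = 1417 \left(472 + \left(481 + 65\right)\right) = 1417 \left(472 + 546\right) = 1417 \cdot 1018 = 1442506$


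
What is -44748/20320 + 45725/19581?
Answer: 13230353/99471480 ≈ 0.13301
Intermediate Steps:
-44748/20320 + 45725/19581 = -44748*1/20320 + 45725*(1/19581) = -11187/5080 + 45725/19581 = 13230353/99471480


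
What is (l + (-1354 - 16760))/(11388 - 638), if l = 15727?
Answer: -2387/10750 ≈ -0.22205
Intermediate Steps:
(l + (-1354 - 16760))/(11388 - 638) = (15727 + (-1354 - 16760))/(11388 - 638) = (15727 - 18114)/10750 = -2387*1/10750 = -2387/10750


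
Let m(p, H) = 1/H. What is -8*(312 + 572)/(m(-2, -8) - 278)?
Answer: 56576/2225 ≈ 25.427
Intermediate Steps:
-8*(312 + 572)/(m(-2, -8) - 278) = -8*(312 + 572)/(1/(-8) - 278) = -7072/(-⅛ - 278) = -7072/(-2225/8) = -7072*(-8)/2225 = -8*(-7072/2225) = 56576/2225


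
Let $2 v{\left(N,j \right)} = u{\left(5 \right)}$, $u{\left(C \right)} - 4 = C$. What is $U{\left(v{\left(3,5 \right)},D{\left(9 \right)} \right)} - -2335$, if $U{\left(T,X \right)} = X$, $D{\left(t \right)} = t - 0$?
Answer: $2344$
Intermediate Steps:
$u{\left(C \right)} = 4 + C$
$v{\left(N,j \right)} = \frac{9}{2}$ ($v{\left(N,j \right)} = \frac{4 + 5}{2} = \frac{1}{2} \cdot 9 = \frac{9}{2}$)
$D{\left(t \right)} = t$ ($D{\left(t \right)} = t + 0 = t$)
$U{\left(v{\left(3,5 \right)},D{\left(9 \right)} \right)} - -2335 = 9 - -2335 = 9 + 2335 = 2344$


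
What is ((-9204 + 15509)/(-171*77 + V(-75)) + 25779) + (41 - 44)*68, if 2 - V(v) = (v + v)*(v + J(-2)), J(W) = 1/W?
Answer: 125265089/4898 ≈ 25575.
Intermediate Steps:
V(v) = 2 - 2*v*(-1/2 + v) (V(v) = 2 - (v + v)*(v + 1/(-2)) = 2 - 2*v*(v - 1/2) = 2 - 2*v*(-1/2 + v))
((-9204 + 15509)/(-171*77 + V(-75)) + 25779) + (41 - 44)*68 = ((-9204 + 15509)/(-171*77 + (2 - 75 - 2*(-75)**2)) + 25779) + (41 - 44)*68 = (6305/(-13167 + (2 - 75 - 2*5625)) + 25779) - 3*68 = (6305/(-13167 + (2 - 75 - 11250)) + 25779) - 204 = (6305/(-13167 - 11323) + 25779) - 204 = (6305/(-24490) + 25779) - 204 = (6305*(-1/24490) + 25779) - 204 = (-1261/4898 + 25779) - 204 = 126264281/4898 - 204 = 125265089/4898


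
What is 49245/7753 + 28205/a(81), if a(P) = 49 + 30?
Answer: 222563720/612487 ≈ 363.38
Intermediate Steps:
a(P) = 79
49245/7753 + 28205/a(81) = 49245/7753 + 28205/79 = 222563720/612487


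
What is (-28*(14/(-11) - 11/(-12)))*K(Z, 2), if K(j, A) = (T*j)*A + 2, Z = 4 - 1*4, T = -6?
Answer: 658/33 ≈ 19.939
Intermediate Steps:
Z = 0 (Z = 4 - 4 = 0)
K(j, A) = 2 - 6*A*j (K(j, A) = (-6*j)*A + 2 = -6*A*j + 2 = 2 - 6*A*j)
(-28*(14/(-11) - 11/(-12)))*K(Z, 2) = (-28*(14/(-11) - 11/(-12)))*(2 - 6*2*0) = (-28*(14*(-1/11) - 11*(-1/12)))*(2 + 0) = -28*(-14/11 + 11/12)*2 = -28*(-47/132)*2 = (329/33)*2 = 658/33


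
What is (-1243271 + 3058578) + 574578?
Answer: 2389885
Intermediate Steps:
(-1243271 + 3058578) + 574578 = 1815307 + 574578 = 2389885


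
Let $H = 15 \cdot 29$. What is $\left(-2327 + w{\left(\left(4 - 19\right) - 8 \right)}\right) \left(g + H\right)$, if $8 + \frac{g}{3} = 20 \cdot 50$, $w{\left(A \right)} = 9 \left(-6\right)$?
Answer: $-8121591$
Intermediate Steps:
$H = 435$
$w{\left(A \right)} = -54$
$g = 2976$ ($g = -24 + 3 \cdot 20 \cdot 50 = -24 + 3 \cdot 1000 = -24 + 3000 = 2976$)
$\left(-2327 + w{\left(\left(4 - 19\right) - 8 \right)}\right) \left(g + H\right) = \left(-2327 - 54\right) \left(2976 + 435\right) = \left(-2381\right) 3411 = -8121591$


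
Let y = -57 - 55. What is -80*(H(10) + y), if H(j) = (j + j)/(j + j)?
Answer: 8880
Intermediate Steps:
H(j) = 1 (H(j) = (2*j)/((2*j)) = (2*j)*(1/(2*j)) = 1)
y = -112
-80*(H(10) + y) = -80*(1 - 112) = -80*(-111) = 8880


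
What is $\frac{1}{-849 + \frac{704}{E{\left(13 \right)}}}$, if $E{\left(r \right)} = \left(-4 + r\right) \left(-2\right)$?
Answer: $- \frac{9}{7993} \approx -0.001126$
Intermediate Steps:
$E{\left(r \right)} = 8 - 2 r$
$\frac{1}{-849 + \frac{704}{E{\left(13 \right)}}} = \frac{1}{-849 + \frac{704}{8 - 26}} = \frac{1}{-849 + \frac{704}{-18}} = \frac{1}{-849 + 704 \left(- \frac{1}{18}\right)} = \frac{1}{-849 - \frac{352}{9}} = \frac{1}{- \frac{7993}{9}} = - \frac{9}{7993}$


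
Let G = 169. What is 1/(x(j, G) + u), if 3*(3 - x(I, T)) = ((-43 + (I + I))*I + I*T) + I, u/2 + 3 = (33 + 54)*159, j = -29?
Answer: 1/28330 ≈ 3.5298e-5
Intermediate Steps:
u = 27660 (u = -6 + 2*((33 + 54)*159) = -6 + 2*(87*159) = -6 + 2*13833 = -6 + 27666 = 27660)
x(I, T) = 3 - I/3 - I*T/3 - I*(-43 + 2*I)/3 (x(I, T) = 3 - (((-43 + (I + I))*I + I*T) + I)/3 = 3 - (((-43 + 2*I)*I + I*T) + I)/3 = 3 - ((I*(-43 + 2*I) + I*T) + I)/3 = 3 - ((I*T + I*(-43 + 2*I)) + I)/3 = 3 - (I + I*T + I*(-43 + 2*I))/3 = 3 + (-I/3 - I*T/3 - I*(-43 + 2*I)/3) = 3 - I/3 - I*T/3 - I*(-43 + 2*I)/3)
1/(x(j, G) + u) = 1/((3 + 14*(-29) - ⅔*(-29)² - ⅓*(-29)*169) + 27660) = 1/((3 - 406 - ⅔*841 + 4901/3) + 27660) = 1/((3 - 406 - 1682/3 + 4901/3) + 27660) = 1/(670 + 27660) = 1/28330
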